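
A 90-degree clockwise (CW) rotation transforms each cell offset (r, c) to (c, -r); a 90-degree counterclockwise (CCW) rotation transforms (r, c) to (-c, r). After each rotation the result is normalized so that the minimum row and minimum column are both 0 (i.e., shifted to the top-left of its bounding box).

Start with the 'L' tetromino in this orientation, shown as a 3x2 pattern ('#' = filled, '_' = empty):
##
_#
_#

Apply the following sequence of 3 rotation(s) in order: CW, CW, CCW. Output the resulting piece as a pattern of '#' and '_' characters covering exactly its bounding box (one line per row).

Start:
##
_#
_#
After rotation 1 (CW):
__#
###
After rotation 2 (CW):
#_
#_
##
After rotation 3 (CCW):
__#
###

Answer: __#
###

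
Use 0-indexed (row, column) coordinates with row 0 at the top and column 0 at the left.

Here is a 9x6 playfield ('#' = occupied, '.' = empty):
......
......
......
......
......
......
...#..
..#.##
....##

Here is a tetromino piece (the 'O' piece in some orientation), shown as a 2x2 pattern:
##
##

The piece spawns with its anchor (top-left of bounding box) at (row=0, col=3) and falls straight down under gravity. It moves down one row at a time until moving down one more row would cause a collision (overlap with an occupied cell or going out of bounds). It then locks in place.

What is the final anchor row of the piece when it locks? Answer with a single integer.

Spawn at (row=0, col=3). Try each row:
  row 0: fits
  row 1: fits
  row 2: fits
  row 3: fits
  row 4: fits
  row 5: blocked -> lock at row 4

Answer: 4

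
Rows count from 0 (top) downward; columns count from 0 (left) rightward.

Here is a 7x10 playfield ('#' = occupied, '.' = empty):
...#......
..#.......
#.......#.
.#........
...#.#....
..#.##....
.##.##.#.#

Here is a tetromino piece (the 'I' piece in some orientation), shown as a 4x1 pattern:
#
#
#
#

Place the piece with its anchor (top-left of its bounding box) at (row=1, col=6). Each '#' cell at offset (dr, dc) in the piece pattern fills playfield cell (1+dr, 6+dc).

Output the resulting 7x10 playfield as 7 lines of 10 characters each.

Answer: ...#......
..#...#...
#.....#.#.
.#....#...
...#.##...
..#.##....
.##.##.#.#

Derivation:
Fill (1+0,6+0) = (1,6)
Fill (1+1,6+0) = (2,6)
Fill (1+2,6+0) = (3,6)
Fill (1+3,6+0) = (4,6)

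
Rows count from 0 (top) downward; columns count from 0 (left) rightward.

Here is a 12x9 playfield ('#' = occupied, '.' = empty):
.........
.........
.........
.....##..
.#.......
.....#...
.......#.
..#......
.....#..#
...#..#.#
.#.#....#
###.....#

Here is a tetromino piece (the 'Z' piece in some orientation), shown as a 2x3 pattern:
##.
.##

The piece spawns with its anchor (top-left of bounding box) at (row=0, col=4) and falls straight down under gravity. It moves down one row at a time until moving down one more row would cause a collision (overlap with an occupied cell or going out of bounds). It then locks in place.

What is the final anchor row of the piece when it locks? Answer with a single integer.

Spawn at (row=0, col=4). Try each row:
  row 0: fits
  row 1: fits
  row 2: blocked -> lock at row 1

Answer: 1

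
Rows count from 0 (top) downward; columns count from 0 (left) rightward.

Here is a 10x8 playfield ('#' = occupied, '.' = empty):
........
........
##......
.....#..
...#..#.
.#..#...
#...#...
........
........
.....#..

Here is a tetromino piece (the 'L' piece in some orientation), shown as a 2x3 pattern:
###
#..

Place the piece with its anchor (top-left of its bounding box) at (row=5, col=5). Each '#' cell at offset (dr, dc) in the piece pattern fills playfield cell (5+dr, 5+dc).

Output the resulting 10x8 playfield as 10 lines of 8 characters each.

Fill (5+0,5+0) = (5,5)
Fill (5+0,5+1) = (5,6)
Fill (5+0,5+2) = (5,7)
Fill (5+1,5+0) = (6,5)

Answer: ........
........
##......
.....#..
...#..#.
.#..####
#...##..
........
........
.....#..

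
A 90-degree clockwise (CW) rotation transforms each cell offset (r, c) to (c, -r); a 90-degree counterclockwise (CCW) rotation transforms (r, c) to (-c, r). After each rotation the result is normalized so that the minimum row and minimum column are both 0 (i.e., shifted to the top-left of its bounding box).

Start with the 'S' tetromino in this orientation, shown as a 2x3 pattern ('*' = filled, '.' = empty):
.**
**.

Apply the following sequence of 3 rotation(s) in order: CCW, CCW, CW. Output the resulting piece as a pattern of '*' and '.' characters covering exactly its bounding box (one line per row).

Start:
.**
**.
After rotation 1 (CCW):
*.
**
.*
After rotation 2 (CCW):
.**
**.
After rotation 3 (CW):
*.
**
.*

Answer: *.
**
.*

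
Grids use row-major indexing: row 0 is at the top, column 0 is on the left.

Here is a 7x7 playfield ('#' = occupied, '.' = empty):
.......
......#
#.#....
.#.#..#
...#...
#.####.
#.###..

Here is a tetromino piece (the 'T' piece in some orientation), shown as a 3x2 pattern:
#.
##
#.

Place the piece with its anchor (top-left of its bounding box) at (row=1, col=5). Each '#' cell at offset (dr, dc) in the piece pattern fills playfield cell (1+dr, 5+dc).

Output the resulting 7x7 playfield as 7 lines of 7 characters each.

Fill (1+0,5+0) = (1,5)
Fill (1+1,5+0) = (2,5)
Fill (1+1,5+1) = (2,6)
Fill (1+2,5+0) = (3,5)

Answer: .......
.....##
#.#..##
.#.#.##
...#...
#.####.
#.###..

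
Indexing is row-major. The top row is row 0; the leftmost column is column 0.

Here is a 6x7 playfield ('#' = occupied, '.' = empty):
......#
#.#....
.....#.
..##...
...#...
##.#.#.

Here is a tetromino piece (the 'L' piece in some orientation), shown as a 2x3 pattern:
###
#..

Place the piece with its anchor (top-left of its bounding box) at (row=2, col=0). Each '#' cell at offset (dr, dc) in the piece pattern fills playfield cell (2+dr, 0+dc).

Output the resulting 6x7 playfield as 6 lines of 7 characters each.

Answer: ......#
#.#....
###..#.
#.##...
...#...
##.#.#.

Derivation:
Fill (2+0,0+0) = (2,0)
Fill (2+0,0+1) = (2,1)
Fill (2+0,0+2) = (2,2)
Fill (2+1,0+0) = (3,0)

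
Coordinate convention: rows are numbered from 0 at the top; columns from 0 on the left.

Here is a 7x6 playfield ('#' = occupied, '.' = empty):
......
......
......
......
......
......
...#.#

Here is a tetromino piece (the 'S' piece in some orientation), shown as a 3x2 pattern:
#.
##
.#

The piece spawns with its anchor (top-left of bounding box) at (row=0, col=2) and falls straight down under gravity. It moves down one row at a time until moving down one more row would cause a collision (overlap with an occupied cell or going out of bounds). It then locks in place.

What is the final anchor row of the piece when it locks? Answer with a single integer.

Answer: 3

Derivation:
Spawn at (row=0, col=2). Try each row:
  row 0: fits
  row 1: fits
  row 2: fits
  row 3: fits
  row 4: blocked -> lock at row 3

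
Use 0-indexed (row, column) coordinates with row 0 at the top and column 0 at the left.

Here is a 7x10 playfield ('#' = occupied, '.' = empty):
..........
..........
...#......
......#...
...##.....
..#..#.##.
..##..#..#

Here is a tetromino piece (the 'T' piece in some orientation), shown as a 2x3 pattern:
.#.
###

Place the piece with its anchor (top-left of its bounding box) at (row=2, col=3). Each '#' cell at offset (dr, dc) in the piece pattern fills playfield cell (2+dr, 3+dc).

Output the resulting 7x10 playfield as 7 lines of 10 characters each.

Fill (2+0,3+1) = (2,4)
Fill (2+1,3+0) = (3,3)
Fill (2+1,3+1) = (3,4)
Fill (2+1,3+2) = (3,5)

Answer: ..........
..........
...##.....
...####...
...##.....
..#..#.##.
..##..#..#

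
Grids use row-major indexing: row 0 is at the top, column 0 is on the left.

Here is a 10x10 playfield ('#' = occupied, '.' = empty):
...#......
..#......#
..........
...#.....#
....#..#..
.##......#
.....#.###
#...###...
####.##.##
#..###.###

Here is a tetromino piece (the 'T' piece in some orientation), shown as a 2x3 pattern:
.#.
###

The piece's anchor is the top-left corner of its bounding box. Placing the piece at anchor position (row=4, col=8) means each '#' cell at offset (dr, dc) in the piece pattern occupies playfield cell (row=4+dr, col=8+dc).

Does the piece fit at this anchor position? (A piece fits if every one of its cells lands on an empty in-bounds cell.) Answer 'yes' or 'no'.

Answer: no

Derivation:
Check each piece cell at anchor (4, 8):
  offset (0,1) -> (4,9): empty -> OK
  offset (1,0) -> (5,8): empty -> OK
  offset (1,1) -> (5,9): occupied ('#') -> FAIL
  offset (1,2) -> (5,10): out of bounds -> FAIL
All cells valid: no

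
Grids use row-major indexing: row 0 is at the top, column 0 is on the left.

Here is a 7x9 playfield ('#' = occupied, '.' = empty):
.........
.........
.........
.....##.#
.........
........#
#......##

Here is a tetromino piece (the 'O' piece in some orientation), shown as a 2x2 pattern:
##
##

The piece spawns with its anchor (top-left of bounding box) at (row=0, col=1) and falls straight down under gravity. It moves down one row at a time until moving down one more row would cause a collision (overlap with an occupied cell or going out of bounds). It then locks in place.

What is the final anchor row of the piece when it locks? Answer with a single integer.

Answer: 5

Derivation:
Spawn at (row=0, col=1). Try each row:
  row 0: fits
  row 1: fits
  row 2: fits
  row 3: fits
  row 4: fits
  row 5: fits
  row 6: blocked -> lock at row 5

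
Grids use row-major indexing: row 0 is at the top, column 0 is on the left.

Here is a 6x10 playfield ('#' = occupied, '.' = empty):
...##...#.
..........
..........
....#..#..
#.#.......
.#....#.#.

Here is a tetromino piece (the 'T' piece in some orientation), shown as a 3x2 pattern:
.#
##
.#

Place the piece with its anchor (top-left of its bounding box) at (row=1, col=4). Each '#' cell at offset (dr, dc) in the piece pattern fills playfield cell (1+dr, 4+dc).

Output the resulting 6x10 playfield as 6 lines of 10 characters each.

Answer: ...##...#.
.....#....
....##....
....##.#..
#.#.......
.#....#.#.

Derivation:
Fill (1+0,4+1) = (1,5)
Fill (1+1,4+0) = (2,4)
Fill (1+1,4+1) = (2,5)
Fill (1+2,4+1) = (3,5)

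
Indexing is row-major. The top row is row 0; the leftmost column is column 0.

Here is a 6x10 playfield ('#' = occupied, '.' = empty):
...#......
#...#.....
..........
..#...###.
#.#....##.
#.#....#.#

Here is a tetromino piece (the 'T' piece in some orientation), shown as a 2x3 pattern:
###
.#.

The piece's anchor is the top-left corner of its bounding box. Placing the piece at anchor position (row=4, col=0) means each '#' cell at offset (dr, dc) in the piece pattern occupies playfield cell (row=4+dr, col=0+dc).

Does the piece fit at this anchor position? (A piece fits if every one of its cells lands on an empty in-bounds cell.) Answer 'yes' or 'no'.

Check each piece cell at anchor (4, 0):
  offset (0,0) -> (4,0): occupied ('#') -> FAIL
  offset (0,1) -> (4,1): empty -> OK
  offset (0,2) -> (4,2): occupied ('#') -> FAIL
  offset (1,1) -> (5,1): empty -> OK
All cells valid: no

Answer: no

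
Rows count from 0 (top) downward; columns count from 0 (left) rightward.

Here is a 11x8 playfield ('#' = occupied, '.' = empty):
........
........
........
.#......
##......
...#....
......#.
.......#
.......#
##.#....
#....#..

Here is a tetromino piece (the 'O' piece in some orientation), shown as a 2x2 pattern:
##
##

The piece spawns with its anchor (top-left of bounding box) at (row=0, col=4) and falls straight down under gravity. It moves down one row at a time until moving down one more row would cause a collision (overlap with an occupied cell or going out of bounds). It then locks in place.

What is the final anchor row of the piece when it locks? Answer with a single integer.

Spawn at (row=0, col=4). Try each row:
  row 0: fits
  row 1: fits
  row 2: fits
  row 3: fits
  row 4: fits
  row 5: fits
  row 6: fits
  row 7: fits
  row 8: fits
  row 9: blocked -> lock at row 8

Answer: 8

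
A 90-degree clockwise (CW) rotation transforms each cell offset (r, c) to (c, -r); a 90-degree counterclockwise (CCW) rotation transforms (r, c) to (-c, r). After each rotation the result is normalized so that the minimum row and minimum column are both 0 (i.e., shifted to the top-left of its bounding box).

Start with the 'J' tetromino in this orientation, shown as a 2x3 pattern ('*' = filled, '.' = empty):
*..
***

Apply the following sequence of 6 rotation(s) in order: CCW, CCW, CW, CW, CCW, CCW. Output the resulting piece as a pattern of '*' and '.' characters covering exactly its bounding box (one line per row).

Answer: ***
..*

Derivation:
Start:
*..
***
After rotation 1 (CCW):
.*
.*
**
After rotation 2 (CCW):
***
..*
After rotation 3 (CW):
.*
.*
**
After rotation 4 (CW):
*..
***
After rotation 5 (CCW):
.*
.*
**
After rotation 6 (CCW):
***
..*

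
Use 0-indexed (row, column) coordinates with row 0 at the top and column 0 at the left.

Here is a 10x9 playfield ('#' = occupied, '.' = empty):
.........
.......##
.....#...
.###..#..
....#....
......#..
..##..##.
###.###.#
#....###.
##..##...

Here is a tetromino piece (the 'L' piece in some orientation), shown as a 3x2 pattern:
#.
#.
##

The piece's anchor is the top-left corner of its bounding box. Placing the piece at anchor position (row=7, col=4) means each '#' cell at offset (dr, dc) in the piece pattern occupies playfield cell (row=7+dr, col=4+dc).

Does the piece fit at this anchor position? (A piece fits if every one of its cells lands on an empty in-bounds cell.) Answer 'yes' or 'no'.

Check each piece cell at anchor (7, 4):
  offset (0,0) -> (7,4): occupied ('#') -> FAIL
  offset (1,0) -> (8,4): empty -> OK
  offset (2,0) -> (9,4): occupied ('#') -> FAIL
  offset (2,1) -> (9,5): occupied ('#') -> FAIL
All cells valid: no

Answer: no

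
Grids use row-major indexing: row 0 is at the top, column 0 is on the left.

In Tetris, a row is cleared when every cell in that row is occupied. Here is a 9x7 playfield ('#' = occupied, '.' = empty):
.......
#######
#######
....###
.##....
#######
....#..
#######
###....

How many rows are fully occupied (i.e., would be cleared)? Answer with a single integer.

Check each row:
  row 0: 7 empty cells -> not full
  row 1: 0 empty cells -> FULL (clear)
  row 2: 0 empty cells -> FULL (clear)
  row 3: 4 empty cells -> not full
  row 4: 5 empty cells -> not full
  row 5: 0 empty cells -> FULL (clear)
  row 6: 6 empty cells -> not full
  row 7: 0 empty cells -> FULL (clear)
  row 8: 4 empty cells -> not full
Total rows cleared: 4

Answer: 4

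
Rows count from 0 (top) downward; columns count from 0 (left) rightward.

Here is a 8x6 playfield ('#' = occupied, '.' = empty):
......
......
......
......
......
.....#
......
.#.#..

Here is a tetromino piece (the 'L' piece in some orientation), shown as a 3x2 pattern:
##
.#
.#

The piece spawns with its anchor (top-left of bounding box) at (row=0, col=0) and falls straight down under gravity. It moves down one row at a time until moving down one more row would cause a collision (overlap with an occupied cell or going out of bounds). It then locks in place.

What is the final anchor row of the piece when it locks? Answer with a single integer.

Answer: 4

Derivation:
Spawn at (row=0, col=0). Try each row:
  row 0: fits
  row 1: fits
  row 2: fits
  row 3: fits
  row 4: fits
  row 5: blocked -> lock at row 4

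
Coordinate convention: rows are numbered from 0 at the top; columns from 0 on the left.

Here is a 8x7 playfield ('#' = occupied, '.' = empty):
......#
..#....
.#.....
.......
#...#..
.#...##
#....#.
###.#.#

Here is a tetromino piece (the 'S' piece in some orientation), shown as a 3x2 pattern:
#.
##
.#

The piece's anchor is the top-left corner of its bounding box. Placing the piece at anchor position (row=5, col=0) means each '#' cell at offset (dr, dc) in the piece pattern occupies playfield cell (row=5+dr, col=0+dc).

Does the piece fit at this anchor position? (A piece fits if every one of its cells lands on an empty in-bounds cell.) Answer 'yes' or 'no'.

Check each piece cell at anchor (5, 0):
  offset (0,0) -> (5,0): empty -> OK
  offset (1,0) -> (6,0): occupied ('#') -> FAIL
  offset (1,1) -> (6,1): empty -> OK
  offset (2,1) -> (7,1): occupied ('#') -> FAIL
All cells valid: no

Answer: no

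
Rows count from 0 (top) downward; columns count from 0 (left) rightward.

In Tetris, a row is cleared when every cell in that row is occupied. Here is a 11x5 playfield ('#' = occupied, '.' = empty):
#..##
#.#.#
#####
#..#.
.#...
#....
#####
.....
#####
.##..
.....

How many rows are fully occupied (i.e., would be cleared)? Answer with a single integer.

Check each row:
  row 0: 2 empty cells -> not full
  row 1: 2 empty cells -> not full
  row 2: 0 empty cells -> FULL (clear)
  row 3: 3 empty cells -> not full
  row 4: 4 empty cells -> not full
  row 5: 4 empty cells -> not full
  row 6: 0 empty cells -> FULL (clear)
  row 7: 5 empty cells -> not full
  row 8: 0 empty cells -> FULL (clear)
  row 9: 3 empty cells -> not full
  row 10: 5 empty cells -> not full
Total rows cleared: 3

Answer: 3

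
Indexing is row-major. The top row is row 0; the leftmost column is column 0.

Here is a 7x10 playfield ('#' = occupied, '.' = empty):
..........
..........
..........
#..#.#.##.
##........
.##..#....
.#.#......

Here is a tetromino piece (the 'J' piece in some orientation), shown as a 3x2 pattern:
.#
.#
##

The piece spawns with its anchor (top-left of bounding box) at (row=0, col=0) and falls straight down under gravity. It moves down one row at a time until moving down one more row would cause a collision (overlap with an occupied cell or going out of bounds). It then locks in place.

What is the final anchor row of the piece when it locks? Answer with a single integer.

Answer: 0

Derivation:
Spawn at (row=0, col=0). Try each row:
  row 0: fits
  row 1: blocked -> lock at row 0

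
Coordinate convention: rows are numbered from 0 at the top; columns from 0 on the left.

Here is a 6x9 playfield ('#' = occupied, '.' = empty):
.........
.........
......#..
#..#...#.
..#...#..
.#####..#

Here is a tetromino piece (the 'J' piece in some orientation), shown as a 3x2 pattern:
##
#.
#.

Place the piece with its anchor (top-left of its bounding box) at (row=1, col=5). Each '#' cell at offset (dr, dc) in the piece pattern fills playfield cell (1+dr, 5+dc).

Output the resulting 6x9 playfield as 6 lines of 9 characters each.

Answer: .........
.....##..
.....##..
#..#.#.#.
..#...#..
.#####..#

Derivation:
Fill (1+0,5+0) = (1,5)
Fill (1+0,5+1) = (1,6)
Fill (1+1,5+0) = (2,5)
Fill (1+2,5+0) = (3,5)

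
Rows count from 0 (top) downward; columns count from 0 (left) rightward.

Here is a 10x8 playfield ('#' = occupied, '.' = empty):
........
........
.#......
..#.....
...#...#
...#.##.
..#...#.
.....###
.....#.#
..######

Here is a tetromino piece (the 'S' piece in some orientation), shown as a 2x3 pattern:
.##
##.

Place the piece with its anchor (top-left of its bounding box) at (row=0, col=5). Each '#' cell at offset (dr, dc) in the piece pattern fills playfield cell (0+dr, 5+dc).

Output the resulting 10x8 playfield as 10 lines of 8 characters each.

Fill (0+0,5+1) = (0,6)
Fill (0+0,5+2) = (0,7)
Fill (0+1,5+0) = (1,5)
Fill (0+1,5+1) = (1,6)

Answer: ......##
.....##.
.#......
..#.....
...#...#
...#.##.
..#...#.
.....###
.....#.#
..######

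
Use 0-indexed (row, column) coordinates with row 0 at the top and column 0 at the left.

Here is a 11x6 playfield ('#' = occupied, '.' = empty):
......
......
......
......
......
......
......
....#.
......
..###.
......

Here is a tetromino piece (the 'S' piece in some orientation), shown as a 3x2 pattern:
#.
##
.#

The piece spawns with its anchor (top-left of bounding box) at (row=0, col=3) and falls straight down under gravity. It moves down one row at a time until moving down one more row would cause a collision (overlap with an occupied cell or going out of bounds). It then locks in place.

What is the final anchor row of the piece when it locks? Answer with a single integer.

Spawn at (row=0, col=3). Try each row:
  row 0: fits
  row 1: fits
  row 2: fits
  row 3: fits
  row 4: fits
  row 5: blocked -> lock at row 4

Answer: 4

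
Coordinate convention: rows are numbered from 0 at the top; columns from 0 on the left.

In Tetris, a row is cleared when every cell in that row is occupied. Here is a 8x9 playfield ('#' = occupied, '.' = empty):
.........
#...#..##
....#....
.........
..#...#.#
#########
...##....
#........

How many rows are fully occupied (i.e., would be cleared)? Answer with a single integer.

Answer: 1

Derivation:
Check each row:
  row 0: 9 empty cells -> not full
  row 1: 5 empty cells -> not full
  row 2: 8 empty cells -> not full
  row 3: 9 empty cells -> not full
  row 4: 6 empty cells -> not full
  row 5: 0 empty cells -> FULL (clear)
  row 6: 7 empty cells -> not full
  row 7: 8 empty cells -> not full
Total rows cleared: 1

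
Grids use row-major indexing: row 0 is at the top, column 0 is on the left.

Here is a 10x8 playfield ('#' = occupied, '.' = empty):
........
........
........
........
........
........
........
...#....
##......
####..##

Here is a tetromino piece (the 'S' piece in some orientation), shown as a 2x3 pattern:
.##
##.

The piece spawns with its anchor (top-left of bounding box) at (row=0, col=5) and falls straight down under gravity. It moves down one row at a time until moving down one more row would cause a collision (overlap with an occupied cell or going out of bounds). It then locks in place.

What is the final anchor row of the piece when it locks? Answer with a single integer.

Answer: 7

Derivation:
Spawn at (row=0, col=5). Try each row:
  row 0: fits
  row 1: fits
  row 2: fits
  row 3: fits
  row 4: fits
  row 5: fits
  row 6: fits
  row 7: fits
  row 8: blocked -> lock at row 7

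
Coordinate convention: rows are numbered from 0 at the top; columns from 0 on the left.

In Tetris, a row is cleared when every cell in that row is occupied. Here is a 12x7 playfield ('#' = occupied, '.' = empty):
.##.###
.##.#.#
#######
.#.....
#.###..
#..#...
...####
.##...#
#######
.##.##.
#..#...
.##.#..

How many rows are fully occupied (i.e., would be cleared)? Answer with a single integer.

Check each row:
  row 0: 2 empty cells -> not full
  row 1: 3 empty cells -> not full
  row 2: 0 empty cells -> FULL (clear)
  row 3: 6 empty cells -> not full
  row 4: 3 empty cells -> not full
  row 5: 5 empty cells -> not full
  row 6: 3 empty cells -> not full
  row 7: 4 empty cells -> not full
  row 8: 0 empty cells -> FULL (clear)
  row 9: 3 empty cells -> not full
  row 10: 5 empty cells -> not full
  row 11: 4 empty cells -> not full
Total rows cleared: 2

Answer: 2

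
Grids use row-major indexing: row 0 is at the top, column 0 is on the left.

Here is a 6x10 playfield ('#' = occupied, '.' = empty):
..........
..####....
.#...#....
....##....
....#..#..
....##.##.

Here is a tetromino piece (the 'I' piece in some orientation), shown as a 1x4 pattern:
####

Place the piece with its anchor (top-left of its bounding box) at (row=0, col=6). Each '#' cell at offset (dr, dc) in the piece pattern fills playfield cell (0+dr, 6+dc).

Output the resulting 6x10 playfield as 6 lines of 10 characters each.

Fill (0+0,6+0) = (0,6)
Fill (0+0,6+1) = (0,7)
Fill (0+0,6+2) = (0,8)
Fill (0+0,6+3) = (0,9)

Answer: ......####
..####....
.#...#....
....##....
....#..#..
....##.##.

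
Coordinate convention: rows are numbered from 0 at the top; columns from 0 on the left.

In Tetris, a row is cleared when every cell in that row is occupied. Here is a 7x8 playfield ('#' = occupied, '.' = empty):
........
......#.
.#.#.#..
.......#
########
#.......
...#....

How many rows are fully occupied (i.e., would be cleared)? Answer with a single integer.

Answer: 1

Derivation:
Check each row:
  row 0: 8 empty cells -> not full
  row 1: 7 empty cells -> not full
  row 2: 5 empty cells -> not full
  row 3: 7 empty cells -> not full
  row 4: 0 empty cells -> FULL (clear)
  row 5: 7 empty cells -> not full
  row 6: 7 empty cells -> not full
Total rows cleared: 1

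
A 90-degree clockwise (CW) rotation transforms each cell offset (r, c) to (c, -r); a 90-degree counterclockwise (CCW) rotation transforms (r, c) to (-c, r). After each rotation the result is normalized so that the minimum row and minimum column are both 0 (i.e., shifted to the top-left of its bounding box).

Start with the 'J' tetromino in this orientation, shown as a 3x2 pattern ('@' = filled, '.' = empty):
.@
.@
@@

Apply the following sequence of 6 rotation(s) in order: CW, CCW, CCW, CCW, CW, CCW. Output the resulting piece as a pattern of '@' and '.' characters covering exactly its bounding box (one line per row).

Start:
.@
.@
@@
After rotation 1 (CW):
@..
@@@
After rotation 2 (CCW):
.@
.@
@@
After rotation 3 (CCW):
@@@
..@
After rotation 4 (CCW):
@@
@.
@.
After rotation 5 (CW):
@@@
..@
After rotation 6 (CCW):
@@
@.
@.

Answer: @@
@.
@.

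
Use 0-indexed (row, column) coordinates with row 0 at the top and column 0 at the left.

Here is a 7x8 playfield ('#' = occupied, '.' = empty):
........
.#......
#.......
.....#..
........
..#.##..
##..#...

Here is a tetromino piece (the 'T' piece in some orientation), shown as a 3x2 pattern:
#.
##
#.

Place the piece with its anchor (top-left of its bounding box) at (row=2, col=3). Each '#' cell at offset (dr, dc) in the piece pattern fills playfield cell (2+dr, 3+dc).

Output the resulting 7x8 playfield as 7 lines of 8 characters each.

Fill (2+0,3+0) = (2,3)
Fill (2+1,3+0) = (3,3)
Fill (2+1,3+1) = (3,4)
Fill (2+2,3+0) = (4,3)

Answer: ........
.#......
#..#....
...###..
...#....
..#.##..
##..#...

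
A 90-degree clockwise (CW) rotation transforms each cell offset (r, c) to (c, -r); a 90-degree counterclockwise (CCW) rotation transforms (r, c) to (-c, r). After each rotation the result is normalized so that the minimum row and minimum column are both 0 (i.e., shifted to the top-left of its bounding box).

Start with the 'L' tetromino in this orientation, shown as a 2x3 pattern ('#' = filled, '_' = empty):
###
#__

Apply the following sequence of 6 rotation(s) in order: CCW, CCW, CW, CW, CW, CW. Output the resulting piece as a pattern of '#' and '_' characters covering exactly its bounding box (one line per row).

Answer: __#
###

Derivation:
Start:
###
#__
After rotation 1 (CCW):
#_
#_
##
After rotation 2 (CCW):
__#
###
After rotation 3 (CW):
#_
#_
##
After rotation 4 (CW):
###
#__
After rotation 5 (CW):
##
_#
_#
After rotation 6 (CW):
__#
###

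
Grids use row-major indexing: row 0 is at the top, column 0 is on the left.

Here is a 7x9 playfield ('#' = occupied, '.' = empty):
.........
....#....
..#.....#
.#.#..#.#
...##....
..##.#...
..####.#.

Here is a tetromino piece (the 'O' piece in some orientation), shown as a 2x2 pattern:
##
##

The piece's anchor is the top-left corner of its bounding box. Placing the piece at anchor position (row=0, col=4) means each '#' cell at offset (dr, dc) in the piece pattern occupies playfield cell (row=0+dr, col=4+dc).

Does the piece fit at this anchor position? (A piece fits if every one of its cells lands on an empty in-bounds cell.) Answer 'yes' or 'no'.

Check each piece cell at anchor (0, 4):
  offset (0,0) -> (0,4): empty -> OK
  offset (0,1) -> (0,5): empty -> OK
  offset (1,0) -> (1,4): occupied ('#') -> FAIL
  offset (1,1) -> (1,5): empty -> OK
All cells valid: no

Answer: no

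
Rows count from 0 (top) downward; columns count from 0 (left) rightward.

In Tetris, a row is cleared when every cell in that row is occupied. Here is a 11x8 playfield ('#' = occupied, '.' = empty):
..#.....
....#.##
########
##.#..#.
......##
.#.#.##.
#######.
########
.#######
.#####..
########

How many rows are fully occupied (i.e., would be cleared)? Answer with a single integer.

Check each row:
  row 0: 7 empty cells -> not full
  row 1: 5 empty cells -> not full
  row 2: 0 empty cells -> FULL (clear)
  row 3: 4 empty cells -> not full
  row 4: 6 empty cells -> not full
  row 5: 4 empty cells -> not full
  row 6: 1 empty cell -> not full
  row 7: 0 empty cells -> FULL (clear)
  row 8: 1 empty cell -> not full
  row 9: 3 empty cells -> not full
  row 10: 0 empty cells -> FULL (clear)
Total rows cleared: 3

Answer: 3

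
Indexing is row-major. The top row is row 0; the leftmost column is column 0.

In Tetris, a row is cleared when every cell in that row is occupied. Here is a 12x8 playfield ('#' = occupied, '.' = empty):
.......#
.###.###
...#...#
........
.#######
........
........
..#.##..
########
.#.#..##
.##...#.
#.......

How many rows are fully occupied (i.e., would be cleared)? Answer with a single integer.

Check each row:
  row 0: 7 empty cells -> not full
  row 1: 2 empty cells -> not full
  row 2: 6 empty cells -> not full
  row 3: 8 empty cells -> not full
  row 4: 1 empty cell -> not full
  row 5: 8 empty cells -> not full
  row 6: 8 empty cells -> not full
  row 7: 5 empty cells -> not full
  row 8: 0 empty cells -> FULL (clear)
  row 9: 4 empty cells -> not full
  row 10: 5 empty cells -> not full
  row 11: 7 empty cells -> not full
Total rows cleared: 1

Answer: 1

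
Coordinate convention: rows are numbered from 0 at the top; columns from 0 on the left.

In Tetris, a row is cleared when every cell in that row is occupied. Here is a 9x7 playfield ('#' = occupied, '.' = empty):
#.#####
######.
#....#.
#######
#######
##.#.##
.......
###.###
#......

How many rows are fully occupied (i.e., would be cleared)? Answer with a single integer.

Answer: 2

Derivation:
Check each row:
  row 0: 1 empty cell -> not full
  row 1: 1 empty cell -> not full
  row 2: 5 empty cells -> not full
  row 3: 0 empty cells -> FULL (clear)
  row 4: 0 empty cells -> FULL (clear)
  row 5: 2 empty cells -> not full
  row 6: 7 empty cells -> not full
  row 7: 1 empty cell -> not full
  row 8: 6 empty cells -> not full
Total rows cleared: 2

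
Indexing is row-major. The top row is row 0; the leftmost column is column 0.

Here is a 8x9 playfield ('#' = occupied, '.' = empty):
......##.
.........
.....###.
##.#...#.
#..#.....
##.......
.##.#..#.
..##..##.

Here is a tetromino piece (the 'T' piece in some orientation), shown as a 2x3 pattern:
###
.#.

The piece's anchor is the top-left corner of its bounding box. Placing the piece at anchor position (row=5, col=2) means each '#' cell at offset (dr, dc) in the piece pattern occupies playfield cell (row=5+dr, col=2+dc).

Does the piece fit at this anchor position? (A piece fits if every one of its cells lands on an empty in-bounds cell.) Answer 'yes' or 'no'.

Check each piece cell at anchor (5, 2):
  offset (0,0) -> (5,2): empty -> OK
  offset (0,1) -> (5,3): empty -> OK
  offset (0,2) -> (5,4): empty -> OK
  offset (1,1) -> (6,3): empty -> OK
All cells valid: yes

Answer: yes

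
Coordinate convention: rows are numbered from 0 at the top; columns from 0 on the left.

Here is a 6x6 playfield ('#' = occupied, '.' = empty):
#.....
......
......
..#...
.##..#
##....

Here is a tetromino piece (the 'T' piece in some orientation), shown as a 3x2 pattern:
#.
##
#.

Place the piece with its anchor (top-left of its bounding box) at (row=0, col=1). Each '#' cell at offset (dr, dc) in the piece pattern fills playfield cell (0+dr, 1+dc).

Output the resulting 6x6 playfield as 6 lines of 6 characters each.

Answer: ##....
.##...
.#....
..#...
.##..#
##....

Derivation:
Fill (0+0,1+0) = (0,1)
Fill (0+1,1+0) = (1,1)
Fill (0+1,1+1) = (1,2)
Fill (0+2,1+0) = (2,1)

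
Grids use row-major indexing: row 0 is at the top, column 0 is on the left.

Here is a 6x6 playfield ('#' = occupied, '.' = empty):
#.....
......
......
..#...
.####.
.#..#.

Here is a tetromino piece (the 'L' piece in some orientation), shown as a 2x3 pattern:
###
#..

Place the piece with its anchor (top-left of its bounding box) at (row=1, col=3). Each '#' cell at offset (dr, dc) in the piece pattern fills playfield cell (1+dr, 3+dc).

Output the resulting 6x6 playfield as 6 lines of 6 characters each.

Answer: #.....
...###
...#..
..#...
.####.
.#..#.

Derivation:
Fill (1+0,3+0) = (1,3)
Fill (1+0,3+1) = (1,4)
Fill (1+0,3+2) = (1,5)
Fill (1+1,3+0) = (2,3)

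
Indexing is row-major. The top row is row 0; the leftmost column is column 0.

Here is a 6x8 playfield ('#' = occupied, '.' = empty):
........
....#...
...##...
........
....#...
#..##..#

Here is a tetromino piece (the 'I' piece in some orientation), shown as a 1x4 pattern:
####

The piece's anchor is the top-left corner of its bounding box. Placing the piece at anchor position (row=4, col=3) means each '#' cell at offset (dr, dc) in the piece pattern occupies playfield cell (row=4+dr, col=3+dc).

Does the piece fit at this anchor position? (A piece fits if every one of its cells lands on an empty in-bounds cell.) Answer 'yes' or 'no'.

Check each piece cell at anchor (4, 3):
  offset (0,0) -> (4,3): empty -> OK
  offset (0,1) -> (4,4): occupied ('#') -> FAIL
  offset (0,2) -> (4,5): empty -> OK
  offset (0,3) -> (4,6): empty -> OK
All cells valid: no

Answer: no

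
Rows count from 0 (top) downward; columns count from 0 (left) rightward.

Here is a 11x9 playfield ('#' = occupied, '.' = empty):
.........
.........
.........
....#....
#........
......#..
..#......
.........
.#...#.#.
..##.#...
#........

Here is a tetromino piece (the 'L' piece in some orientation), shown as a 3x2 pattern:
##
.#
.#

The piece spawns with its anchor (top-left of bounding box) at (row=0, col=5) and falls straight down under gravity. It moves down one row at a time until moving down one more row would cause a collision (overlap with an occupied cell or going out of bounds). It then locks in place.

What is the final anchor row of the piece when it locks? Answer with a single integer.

Spawn at (row=0, col=5). Try each row:
  row 0: fits
  row 1: fits
  row 2: fits
  row 3: blocked -> lock at row 2

Answer: 2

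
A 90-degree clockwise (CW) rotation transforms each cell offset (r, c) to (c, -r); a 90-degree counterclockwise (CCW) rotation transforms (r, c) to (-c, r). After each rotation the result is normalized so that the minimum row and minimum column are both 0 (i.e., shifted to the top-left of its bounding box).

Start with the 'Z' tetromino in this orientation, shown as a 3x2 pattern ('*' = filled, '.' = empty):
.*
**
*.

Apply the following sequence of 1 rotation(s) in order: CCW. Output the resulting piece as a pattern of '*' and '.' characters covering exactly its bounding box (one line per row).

Start:
.*
**
*.
After rotation 1 (CCW):
**.
.**

Answer: **.
.**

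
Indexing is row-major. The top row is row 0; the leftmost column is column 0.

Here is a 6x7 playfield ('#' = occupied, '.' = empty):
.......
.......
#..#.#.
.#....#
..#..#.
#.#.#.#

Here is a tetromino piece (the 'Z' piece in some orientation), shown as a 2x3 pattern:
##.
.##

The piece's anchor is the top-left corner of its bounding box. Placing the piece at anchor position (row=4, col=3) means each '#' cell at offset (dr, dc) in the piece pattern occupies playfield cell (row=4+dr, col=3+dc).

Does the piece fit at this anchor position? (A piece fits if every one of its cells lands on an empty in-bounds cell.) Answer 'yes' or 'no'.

Answer: no

Derivation:
Check each piece cell at anchor (4, 3):
  offset (0,0) -> (4,3): empty -> OK
  offset (0,1) -> (4,4): empty -> OK
  offset (1,1) -> (5,4): occupied ('#') -> FAIL
  offset (1,2) -> (5,5): empty -> OK
All cells valid: no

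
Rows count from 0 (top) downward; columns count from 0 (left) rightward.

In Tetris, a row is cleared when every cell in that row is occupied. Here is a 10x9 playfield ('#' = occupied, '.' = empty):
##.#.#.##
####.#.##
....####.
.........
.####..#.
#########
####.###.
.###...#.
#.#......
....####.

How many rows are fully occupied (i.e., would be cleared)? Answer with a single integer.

Check each row:
  row 0: 3 empty cells -> not full
  row 1: 2 empty cells -> not full
  row 2: 5 empty cells -> not full
  row 3: 9 empty cells -> not full
  row 4: 4 empty cells -> not full
  row 5: 0 empty cells -> FULL (clear)
  row 6: 2 empty cells -> not full
  row 7: 5 empty cells -> not full
  row 8: 7 empty cells -> not full
  row 9: 5 empty cells -> not full
Total rows cleared: 1

Answer: 1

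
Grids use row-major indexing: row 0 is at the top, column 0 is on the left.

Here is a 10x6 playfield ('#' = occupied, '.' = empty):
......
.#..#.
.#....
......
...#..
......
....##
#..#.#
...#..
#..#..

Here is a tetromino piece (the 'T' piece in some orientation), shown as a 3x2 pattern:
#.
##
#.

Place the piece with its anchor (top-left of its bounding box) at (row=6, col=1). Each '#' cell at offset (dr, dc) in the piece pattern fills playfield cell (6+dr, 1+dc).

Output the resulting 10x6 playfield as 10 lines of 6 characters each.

Answer: ......
.#..#.
.#....
......
...#..
......
.#..##
####.#
.#.#..
#..#..

Derivation:
Fill (6+0,1+0) = (6,1)
Fill (6+1,1+0) = (7,1)
Fill (6+1,1+1) = (7,2)
Fill (6+2,1+0) = (8,1)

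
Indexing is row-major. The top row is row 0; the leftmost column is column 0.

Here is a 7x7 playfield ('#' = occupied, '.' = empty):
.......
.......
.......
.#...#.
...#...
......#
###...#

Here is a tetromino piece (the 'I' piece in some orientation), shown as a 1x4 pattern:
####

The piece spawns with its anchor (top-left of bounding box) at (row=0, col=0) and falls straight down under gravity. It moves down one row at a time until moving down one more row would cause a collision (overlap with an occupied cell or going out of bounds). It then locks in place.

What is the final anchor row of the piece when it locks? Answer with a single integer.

Spawn at (row=0, col=0). Try each row:
  row 0: fits
  row 1: fits
  row 2: fits
  row 3: blocked -> lock at row 2

Answer: 2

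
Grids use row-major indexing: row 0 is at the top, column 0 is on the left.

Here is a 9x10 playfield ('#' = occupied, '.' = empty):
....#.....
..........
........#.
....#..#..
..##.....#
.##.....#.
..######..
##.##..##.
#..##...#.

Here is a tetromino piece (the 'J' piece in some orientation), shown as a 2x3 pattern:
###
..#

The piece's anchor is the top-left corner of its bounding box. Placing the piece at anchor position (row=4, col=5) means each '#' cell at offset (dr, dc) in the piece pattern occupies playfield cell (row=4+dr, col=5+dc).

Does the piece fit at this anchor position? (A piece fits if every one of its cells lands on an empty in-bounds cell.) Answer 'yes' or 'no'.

Answer: yes

Derivation:
Check each piece cell at anchor (4, 5):
  offset (0,0) -> (4,5): empty -> OK
  offset (0,1) -> (4,6): empty -> OK
  offset (0,2) -> (4,7): empty -> OK
  offset (1,2) -> (5,7): empty -> OK
All cells valid: yes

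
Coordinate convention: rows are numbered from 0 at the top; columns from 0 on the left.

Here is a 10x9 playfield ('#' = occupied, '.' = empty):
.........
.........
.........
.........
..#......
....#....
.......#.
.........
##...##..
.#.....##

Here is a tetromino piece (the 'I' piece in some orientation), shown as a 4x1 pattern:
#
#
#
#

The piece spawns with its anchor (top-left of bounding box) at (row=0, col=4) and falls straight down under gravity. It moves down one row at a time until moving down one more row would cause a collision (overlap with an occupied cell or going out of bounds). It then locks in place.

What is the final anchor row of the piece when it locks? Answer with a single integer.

Answer: 1

Derivation:
Spawn at (row=0, col=4). Try each row:
  row 0: fits
  row 1: fits
  row 2: blocked -> lock at row 1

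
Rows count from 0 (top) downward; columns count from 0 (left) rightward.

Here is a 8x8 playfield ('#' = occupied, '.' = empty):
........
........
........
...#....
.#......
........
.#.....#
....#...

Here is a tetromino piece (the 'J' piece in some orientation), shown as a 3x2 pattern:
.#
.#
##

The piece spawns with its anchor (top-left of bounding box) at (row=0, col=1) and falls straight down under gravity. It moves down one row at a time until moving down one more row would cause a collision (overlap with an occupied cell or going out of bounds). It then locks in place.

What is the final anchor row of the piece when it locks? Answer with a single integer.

Answer: 1

Derivation:
Spawn at (row=0, col=1). Try each row:
  row 0: fits
  row 1: fits
  row 2: blocked -> lock at row 1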